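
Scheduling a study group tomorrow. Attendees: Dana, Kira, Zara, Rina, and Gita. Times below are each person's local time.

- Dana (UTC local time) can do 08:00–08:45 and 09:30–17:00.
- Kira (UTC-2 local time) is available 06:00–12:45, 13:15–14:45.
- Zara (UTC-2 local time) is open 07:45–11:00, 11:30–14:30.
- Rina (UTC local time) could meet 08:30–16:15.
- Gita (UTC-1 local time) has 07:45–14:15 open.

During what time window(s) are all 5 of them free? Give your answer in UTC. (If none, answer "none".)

Dana in UTC: 08:00-08:45, 09:30-17:00.
Kira in UTC: 08:00-14:45, 15:15-16:45 (add 2h to convert from UTC-2).
Zara in UTC: 09:45-13:00, 13:30-16:30 (add 2h to convert from UTC-2).
Rina in UTC: 08:30-16:15.
Gita in UTC: 08:45-15:15 (add 1h to convert from UTC-1).
Dana ∩ Kira: 08:00-08:45, 09:30-14:45, 15:15-16:45.
Dana ∩ Kira ∩ Zara: 09:45-13:00, 13:30-14:45, 15:15-16:30.
Dana ∩ Kira ∩ Zara ∩ Rina: 09:45-13:00, 13:30-14:45, 15:15-16:15.
Dana ∩ Kira ∩ Zara ∩ Rina ∩ Gita: 09:45-13:00, 13:30-14:45.

09:45-13:00, 13:30-14:45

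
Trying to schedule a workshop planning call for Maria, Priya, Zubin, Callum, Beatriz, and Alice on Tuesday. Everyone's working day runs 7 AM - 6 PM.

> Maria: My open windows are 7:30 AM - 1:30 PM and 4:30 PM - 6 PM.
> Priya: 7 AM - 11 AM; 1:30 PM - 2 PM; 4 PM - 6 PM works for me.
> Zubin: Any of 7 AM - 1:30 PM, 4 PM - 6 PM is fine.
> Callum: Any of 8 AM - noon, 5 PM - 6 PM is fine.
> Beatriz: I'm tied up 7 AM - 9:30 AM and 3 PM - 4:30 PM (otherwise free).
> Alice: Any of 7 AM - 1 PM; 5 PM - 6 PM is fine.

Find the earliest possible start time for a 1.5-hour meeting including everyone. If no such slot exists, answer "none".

09:30

Maria free: 07:30-13:30, 16:30-18:00.
Priya free: 07:00-11:00, 13:30-14:00, 16:00-18:00.
Zubin free: 07:00-13:30, 16:00-18:00.
Callum free: 08:00-12:00, 17:00-18:00.
Beatriz free: 09:30-15:00, 16:30-18:00 (invert busy blocks within the working day).
Alice free: 07:00-13:00, 17:00-18:00.
Maria ∩ Priya: 07:30-11:00, 16:30-18:00.
Maria ∩ Priya ∩ Zubin: 07:30-11:00, 16:30-18:00.
Maria ∩ Priya ∩ Zubin ∩ Callum: 08:00-11:00, 17:00-18:00.
Maria ∩ Priya ∩ Zubin ∩ Callum ∩ Beatriz: 09:30-11:00, 17:00-18:00.
Maria ∩ Priya ∩ Zubin ∩ Callum ∩ Beatriz ∩ Alice: 09:30-11:00, 17:00-18:00.
Those are the intersection windows.
The first common window of at least 90 minutes is 09:30-11:00, so the earliest start is 09:30.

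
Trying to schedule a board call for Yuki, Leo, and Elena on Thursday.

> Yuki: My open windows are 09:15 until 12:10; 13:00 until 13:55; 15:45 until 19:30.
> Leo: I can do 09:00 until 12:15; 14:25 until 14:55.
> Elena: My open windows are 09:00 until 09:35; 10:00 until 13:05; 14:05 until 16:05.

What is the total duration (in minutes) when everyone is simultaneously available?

Yuki ∩ Leo: 09:15-12:10.
Yuki ∩ Leo ∩ Elena: 09:15-09:35, 10:00-12:10.
Summing the common windows: 20 + 130 = 150 minutes.

150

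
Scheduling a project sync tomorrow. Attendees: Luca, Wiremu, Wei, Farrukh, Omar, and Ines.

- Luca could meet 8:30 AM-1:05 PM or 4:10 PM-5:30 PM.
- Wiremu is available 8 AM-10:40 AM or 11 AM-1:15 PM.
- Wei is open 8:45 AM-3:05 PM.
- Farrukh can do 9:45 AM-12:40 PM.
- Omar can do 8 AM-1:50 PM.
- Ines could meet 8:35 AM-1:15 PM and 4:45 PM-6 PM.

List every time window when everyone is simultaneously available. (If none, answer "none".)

09:45-10:40, 11:00-12:40

Luca ∩ Wiremu: 08:30-10:40, 11:00-13:05.
Luca ∩ Wiremu ∩ Wei: 08:45-10:40, 11:00-13:05.
Luca ∩ Wiremu ∩ Wei ∩ Farrukh: 09:45-10:40, 11:00-12:40.
Luca ∩ Wiremu ∩ Wei ∩ Farrukh ∩ Omar: 09:45-10:40, 11:00-12:40.
Luca ∩ Wiremu ∩ Wei ∩ Farrukh ∩ Omar ∩ Ines: 09:45-10:40, 11:00-12:40.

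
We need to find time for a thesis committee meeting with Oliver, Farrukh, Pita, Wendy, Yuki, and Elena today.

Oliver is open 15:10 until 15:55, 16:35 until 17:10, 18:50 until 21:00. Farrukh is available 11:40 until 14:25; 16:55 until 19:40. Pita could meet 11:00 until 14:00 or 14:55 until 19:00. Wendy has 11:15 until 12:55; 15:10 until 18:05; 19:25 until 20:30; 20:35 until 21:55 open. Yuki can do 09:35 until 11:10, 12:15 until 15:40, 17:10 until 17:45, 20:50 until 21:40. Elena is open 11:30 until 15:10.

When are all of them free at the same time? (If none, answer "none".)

none

Oliver ∩ Farrukh: 16:55-17:10, 18:50-19:40.
Oliver ∩ Farrukh ∩ Pita: 16:55-17:10, 18:50-19:00.
Oliver ∩ Farrukh ∩ Pita ∩ Wendy: 16:55-17:10.
Oliver ∩ Farrukh ∩ Pita ∩ Wendy ∩ Yuki: ∅.
Oliver ∩ Farrukh ∩ Pita ∩ Wendy ∩ Yuki ∩ Elena: ∅.
There is no time when everyone is free.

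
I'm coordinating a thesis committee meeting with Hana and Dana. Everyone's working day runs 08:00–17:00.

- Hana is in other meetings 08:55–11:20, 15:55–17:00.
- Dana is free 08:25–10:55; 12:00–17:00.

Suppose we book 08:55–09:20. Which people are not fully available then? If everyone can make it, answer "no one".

Hana free: 08:00-08:55, 11:20-15:55 (invert busy blocks within the working day).
Dana free: 08:25-10:55, 12:00-17:00.
Hana: not fully free for 08:55-09:20. Dana: free for 08:55-09:20.

Hana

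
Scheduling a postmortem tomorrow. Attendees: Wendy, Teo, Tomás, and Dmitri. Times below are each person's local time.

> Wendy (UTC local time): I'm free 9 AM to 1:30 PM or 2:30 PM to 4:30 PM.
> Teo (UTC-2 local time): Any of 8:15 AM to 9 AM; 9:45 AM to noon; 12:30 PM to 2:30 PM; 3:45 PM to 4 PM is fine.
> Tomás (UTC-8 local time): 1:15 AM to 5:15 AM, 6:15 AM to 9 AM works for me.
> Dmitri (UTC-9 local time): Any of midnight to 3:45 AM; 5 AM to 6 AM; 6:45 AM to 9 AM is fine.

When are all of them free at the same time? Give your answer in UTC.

10:15-11:00, 11:45-12:45, 14:30-15:00, 15:45-16:30

Wendy in UTC: 09:00-13:30, 14:30-16:30.
Teo in UTC: 10:15-11:00, 11:45-14:00, 14:30-16:30, 17:45-18:00 (add 2h to convert from UTC-2).
Tomás in UTC: 09:15-13:15, 14:15-17:00 (add 8h to convert from UTC-8).
Dmitri in UTC: 09:00-12:45, 14:00-15:00, 15:45-18:00 (add 9h to convert from UTC-9).
Wendy ∩ Teo: 10:15-11:00, 11:45-13:30, 14:30-16:30.
Wendy ∩ Teo ∩ Tomás: 10:15-11:00, 11:45-13:15, 14:30-16:30.
Wendy ∩ Teo ∩ Tomás ∩ Dmitri: 10:15-11:00, 11:45-12:45, 14:30-15:00, 15:45-16:30.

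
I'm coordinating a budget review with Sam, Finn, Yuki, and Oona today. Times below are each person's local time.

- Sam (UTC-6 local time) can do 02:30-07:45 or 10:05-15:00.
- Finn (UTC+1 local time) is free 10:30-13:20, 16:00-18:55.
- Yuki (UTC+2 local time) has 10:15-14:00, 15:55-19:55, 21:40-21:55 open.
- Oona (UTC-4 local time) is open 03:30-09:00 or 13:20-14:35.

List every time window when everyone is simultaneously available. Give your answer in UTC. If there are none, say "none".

Sam in UTC: 08:30-13:45, 16:05-21:00 (add 6h to convert from UTC-6).
Finn in UTC: 09:30-12:20, 15:00-17:55 (subtract 1h to convert from UTC+1).
Yuki in UTC: 08:15-12:00, 13:55-17:55, 19:40-19:55 (subtract 2h to convert from UTC+2).
Oona in UTC: 07:30-13:00, 17:20-18:35 (add 4h to convert from UTC-4).
Sam ∩ Finn: 09:30-12:20, 16:05-17:55.
Sam ∩ Finn ∩ Yuki: 09:30-12:00, 16:05-17:55.
Sam ∩ Finn ∩ Yuki ∩ Oona: 09:30-12:00, 17:20-17:55.
So the common availability across everyone is 09:30-12:00, 17:20-17:55.

09:30-12:00, 17:20-17:55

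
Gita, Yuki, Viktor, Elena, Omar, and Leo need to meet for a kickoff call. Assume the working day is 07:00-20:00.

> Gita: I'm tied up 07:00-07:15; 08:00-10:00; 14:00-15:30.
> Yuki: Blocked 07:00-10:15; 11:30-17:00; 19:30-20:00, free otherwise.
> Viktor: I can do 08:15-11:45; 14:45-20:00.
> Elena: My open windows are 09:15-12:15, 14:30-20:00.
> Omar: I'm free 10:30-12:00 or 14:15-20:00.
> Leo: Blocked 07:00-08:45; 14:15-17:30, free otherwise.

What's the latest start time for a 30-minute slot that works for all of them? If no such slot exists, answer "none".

19:00

Gita free: 07:15-08:00, 10:00-14:00, 15:30-20:00 (invert busy blocks within the working day).
Yuki free: 10:15-11:30, 17:00-19:30 (invert busy blocks within the working day).
Viktor free: 08:15-11:45, 14:45-20:00.
Elena free: 09:15-12:15, 14:30-20:00.
Omar free: 10:30-12:00, 14:15-20:00.
Leo free: 08:45-14:15, 17:30-20:00 (invert busy blocks within the working day).
Gita ∩ Yuki: 10:15-11:30, 17:00-19:30.
Gita ∩ Yuki ∩ Viktor: 10:15-11:30, 17:00-19:30.
Gita ∩ Yuki ∩ Viktor ∩ Elena: 10:15-11:30, 17:00-19:30.
Gita ∩ Yuki ∩ Viktor ∩ Elena ∩ Omar: 10:30-11:30, 17:00-19:30.
Gita ∩ Yuki ∩ Viktor ∩ Elena ∩ Omar ∩ Leo: 10:30-11:30, 17:30-19:30.
So the common availability across everyone is 10:30-11:30, 17:30-19:30.
The last common window of at least 30 minutes is 17:30-19:30; a 30-minute meeting can start as late as 19:00 and still end by 19:30.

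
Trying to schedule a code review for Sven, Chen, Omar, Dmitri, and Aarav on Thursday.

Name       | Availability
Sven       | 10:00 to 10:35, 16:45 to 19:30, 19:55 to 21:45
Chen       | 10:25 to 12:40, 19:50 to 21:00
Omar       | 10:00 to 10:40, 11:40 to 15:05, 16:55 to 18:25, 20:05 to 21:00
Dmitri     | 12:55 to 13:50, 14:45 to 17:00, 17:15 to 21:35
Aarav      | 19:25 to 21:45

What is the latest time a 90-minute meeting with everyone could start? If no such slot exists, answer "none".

Sven ∩ Chen: 10:25-10:35, 19:55-21:00.
Sven ∩ Chen ∩ Omar: 10:25-10:35, 20:05-21:00.
Sven ∩ Chen ∩ Omar ∩ Dmitri: 20:05-21:00.
Sven ∩ Chen ∩ Omar ∩ Dmitri ∩ Aarav: 20:05-21:00.
So the common availability across everyone is 20:05-21:00.
No common window is at least 90 minutes long.

none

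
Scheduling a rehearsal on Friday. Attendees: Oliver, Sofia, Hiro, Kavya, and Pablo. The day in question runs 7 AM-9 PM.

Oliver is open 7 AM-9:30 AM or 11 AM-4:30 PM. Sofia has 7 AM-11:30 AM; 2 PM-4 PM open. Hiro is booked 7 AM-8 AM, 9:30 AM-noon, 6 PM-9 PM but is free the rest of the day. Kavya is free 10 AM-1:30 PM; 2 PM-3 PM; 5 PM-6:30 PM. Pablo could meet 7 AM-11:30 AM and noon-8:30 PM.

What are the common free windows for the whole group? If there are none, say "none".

14:00-15:00

Oliver free: 07:00-09:30, 11:00-16:30.
Sofia free: 07:00-11:30, 14:00-16:00.
Hiro free: 08:00-09:30, 12:00-18:00 (invert busy blocks within the working day).
Kavya free: 10:00-13:30, 14:00-15:00, 17:00-18:30.
Pablo free: 07:00-11:30, 12:00-20:30.
Oliver ∩ Sofia: 07:00-09:30, 11:00-11:30, 14:00-16:00.
Oliver ∩ Sofia ∩ Hiro: 08:00-09:30, 14:00-16:00.
Oliver ∩ Sofia ∩ Hiro ∩ Kavya: 14:00-15:00.
Oliver ∩ Sofia ∩ Hiro ∩ Kavya ∩ Pablo: 14:00-15:00.
So the common availability across everyone is 14:00-15:00.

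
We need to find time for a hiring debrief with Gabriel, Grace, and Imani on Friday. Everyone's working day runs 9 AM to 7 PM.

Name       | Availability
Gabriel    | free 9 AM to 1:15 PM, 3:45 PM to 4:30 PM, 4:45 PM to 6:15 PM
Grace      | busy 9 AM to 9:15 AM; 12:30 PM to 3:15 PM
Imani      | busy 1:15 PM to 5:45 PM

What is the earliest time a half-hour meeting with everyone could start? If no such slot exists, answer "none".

09:15

Gabriel free: 09:00-13:15, 15:45-16:30, 16:45-18:15.
Grace free: 09:15-12:30, 15:15-19:00 (invert busy blocks within the working day).
Imani free: 09:00-13:15, 17:45-19:00 (invert busy blocks within the working day).
Gabriel ∩ Grace: 09:15-12:30, 15:45-16:30, 16:45-18:15.
Gabriel ∩ Grace ∩ Imani: 09:15-12:30, 17:45-18:15.
So the common availability across everyone is 09:15-12:30, 17:45-18:15.
The first common window of at least 30 minutes is 09:15-12:30, so the earliest start is 09:15.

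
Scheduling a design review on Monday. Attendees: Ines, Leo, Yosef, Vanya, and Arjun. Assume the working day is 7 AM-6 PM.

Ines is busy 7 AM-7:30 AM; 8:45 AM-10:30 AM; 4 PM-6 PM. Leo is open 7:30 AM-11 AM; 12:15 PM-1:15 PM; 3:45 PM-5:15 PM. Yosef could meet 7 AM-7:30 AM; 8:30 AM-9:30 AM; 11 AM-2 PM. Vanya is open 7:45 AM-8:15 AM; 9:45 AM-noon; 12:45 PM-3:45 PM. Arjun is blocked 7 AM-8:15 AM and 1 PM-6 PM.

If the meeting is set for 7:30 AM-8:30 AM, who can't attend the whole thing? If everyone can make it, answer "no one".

Arjun, Vanya, Yosef

Ines free: 07:30-08:45, 10:30-16:00 (invert busy blocks within the working day).
Leo free: 07:30-11:00, 12:15-13:15, 15:45-17:15.
Yosef free: 07:00-07:30, 08:30-09:30, 11:00-14:00.
Vanya free: 07:45-08:15, 09:45-12:00, 12:45-15:45.
Arjun free: 08:15-13:00 (invert busy blocks within the working day).
Ines: free for 07:30-08:30. Leo: free for 07:30-08:30. Yosef: not fully free for 07:30-08:30. Vanya: not fully free for 07:30-08:30. Arjun: not fully free for 07:30-08:30.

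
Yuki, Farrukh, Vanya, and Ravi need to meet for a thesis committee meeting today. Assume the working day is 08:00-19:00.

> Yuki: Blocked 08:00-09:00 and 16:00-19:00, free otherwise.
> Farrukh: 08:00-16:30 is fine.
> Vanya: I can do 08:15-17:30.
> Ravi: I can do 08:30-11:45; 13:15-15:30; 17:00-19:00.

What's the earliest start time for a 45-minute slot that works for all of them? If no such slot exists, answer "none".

09:00

Yuki free: 09:00-16:00 (invert busy blocks within the working day).
Farrukh free: 08:00-16:30.
Vanya free: 08:15-17:30.
Ravi free: 08:30-11:45, 13:15-15:30, 17:00-19:00.
Yuki ∩ Farrukh: 09:00-16:00.
Yuki ∩ Farrukh ∩ Vanya: 09:00-16:00.
Yuki ∩ Farrukh ∩ Vanya ∩ Ravi: 09:00-11:45, 13:15-15:30.
The first common window of at least 45 minutes is 09:00-11:45, so the earliest start is 09:00.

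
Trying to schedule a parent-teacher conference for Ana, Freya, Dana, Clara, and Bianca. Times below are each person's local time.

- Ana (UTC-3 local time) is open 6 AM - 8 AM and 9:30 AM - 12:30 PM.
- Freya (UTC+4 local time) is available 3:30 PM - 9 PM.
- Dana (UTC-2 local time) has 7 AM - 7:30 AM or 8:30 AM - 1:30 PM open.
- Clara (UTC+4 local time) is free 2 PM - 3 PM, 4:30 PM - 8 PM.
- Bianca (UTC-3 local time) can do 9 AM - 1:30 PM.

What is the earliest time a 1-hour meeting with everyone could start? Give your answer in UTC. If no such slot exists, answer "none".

Ana in UTC: 09:00-11:00, 12:30-15:30 (add 3h to convert from UTC-3).
Freya in UTC: 11:30-17:00 (subtract 4h to convert from UTC+4).
Dana in UTC: 09:00-09:30, 10:30-15:30 (add 2h to convert from UTC-2).
Clara in UTC: 10:00-11:00, 12:30-16:00 (subtract 4h to convert from UTC+4).
Bianca in UTC: 12:00-16:30 (add 3h to convert from UTC-3).
Ana ∩ Freya: 12:30-15:30.
Ana ∩ Freya ∩ Dana: 12:30-15:30.
Ana ∩ Freya ∩ Dana ∩ Clara: 12:30-15:30.
Ana ∩ Freya ∩ Dana ∩ Clara ∩ Bianca: 12:30-15:30.
The first common window of at least 60 minutes is 12:30-15:30, so the earliest start is 12:30.

12:30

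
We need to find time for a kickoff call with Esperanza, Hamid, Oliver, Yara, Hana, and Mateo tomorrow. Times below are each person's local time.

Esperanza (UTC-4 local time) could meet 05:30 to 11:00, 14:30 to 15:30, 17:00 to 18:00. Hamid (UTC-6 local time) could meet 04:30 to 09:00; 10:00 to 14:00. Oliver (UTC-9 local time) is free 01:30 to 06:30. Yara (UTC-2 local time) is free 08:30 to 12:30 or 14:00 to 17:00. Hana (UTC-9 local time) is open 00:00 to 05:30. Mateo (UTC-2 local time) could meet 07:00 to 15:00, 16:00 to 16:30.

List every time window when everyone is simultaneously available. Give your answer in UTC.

Esperanza in UTC: 09:30-15:00, 18:30-19:30, 21:00-22:00 (add 4h to convert from UTC-4).
Hamid in UTC: 10:30-15:00, 16:00-20:00 (add 6h to convert from UTC-6).
Oliver in UTC: 10:30-15:30 (add 9h to convert from UTC-9).
Yara in UTC: 10:30-14:30, 16:00-19:00 (add 2h to convert from UTC-2).
Hana in UTC: 09:00-14:30 (add 9h to convert from UTC-9).
Mateo in UTC: 09:00-17:00, 18:00-18:30 (add 2h to convert from UTC-2).
Esperanza ∩ Hamid: 10:30-15:00, 18:30-19:30.
Esperanza ∩ Hamid ∩ Oliver: 10:30-15:00.
Esperanza ∩ Hamid ∩ Oliver ∩ Yara: 10:30-14:30.
Esperanza ∩ Hamid ∩ Oliver ∩ Yara ∩ Hana: 10:30-14:30.
Esperanza ∩ Hamid ∩ Oliver ∩ Yara ∩ Hana ∩ Mateo: 10:30-14:30.

10:30-14:30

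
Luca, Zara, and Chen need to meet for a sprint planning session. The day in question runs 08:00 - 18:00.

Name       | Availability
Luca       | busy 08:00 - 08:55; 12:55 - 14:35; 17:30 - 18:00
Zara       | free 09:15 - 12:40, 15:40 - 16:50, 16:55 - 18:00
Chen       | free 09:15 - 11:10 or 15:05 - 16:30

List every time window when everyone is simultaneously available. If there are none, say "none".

Luca free: 08:55-12:55, 14:35-17:30 (invert busy blocks within the working day).
Zara free: 09:15-12:40, 15:40-16:50, 16:55-18:00.
Chen free: 09:15-11:10, 15:05-16:30.
Luca ∩ Zara: 09:15-12:40, 15:40-16:50, 16:55-17:30.
Luca ∩ Zara ∩ Chen: 09:15-11:10, 15:40-16:30.

09:15-11:10, 15:40-16:30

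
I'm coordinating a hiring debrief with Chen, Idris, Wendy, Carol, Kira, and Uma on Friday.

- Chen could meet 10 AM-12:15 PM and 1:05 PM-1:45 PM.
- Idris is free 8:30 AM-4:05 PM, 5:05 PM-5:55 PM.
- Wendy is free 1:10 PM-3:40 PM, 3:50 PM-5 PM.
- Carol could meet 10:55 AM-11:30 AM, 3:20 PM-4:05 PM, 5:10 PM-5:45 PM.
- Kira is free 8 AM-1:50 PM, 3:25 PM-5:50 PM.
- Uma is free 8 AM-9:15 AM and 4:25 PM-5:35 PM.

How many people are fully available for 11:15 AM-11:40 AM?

3

Chen, Idris, and Kira can make the full 11:15-11:40 slot — that's 3.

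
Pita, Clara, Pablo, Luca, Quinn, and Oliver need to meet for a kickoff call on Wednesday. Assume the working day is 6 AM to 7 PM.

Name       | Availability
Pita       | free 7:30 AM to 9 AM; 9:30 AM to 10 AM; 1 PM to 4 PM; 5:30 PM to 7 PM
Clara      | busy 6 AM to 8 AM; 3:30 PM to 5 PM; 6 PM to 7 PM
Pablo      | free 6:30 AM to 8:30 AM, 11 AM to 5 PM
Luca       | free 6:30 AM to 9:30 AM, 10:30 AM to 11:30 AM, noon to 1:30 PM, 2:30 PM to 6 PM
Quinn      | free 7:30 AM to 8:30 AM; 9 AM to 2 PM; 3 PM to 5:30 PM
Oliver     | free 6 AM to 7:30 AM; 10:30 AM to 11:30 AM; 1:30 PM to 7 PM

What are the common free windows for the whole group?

Pita free: 07:30-09:00, 09:30-10:00, 13:00-16:00, 17:30-19:00.
Clara free: 08:00-15:30, 17:00-18:00 (invert busy blocks within the working day).
Pablo free: 06:30-08:30, 11:00-17:00.
Luca free: 06:30-09:30, 10:30-11:30, 12:00-13:30, 14:30-18:00.
Quinn free: 07:30-08:30, 09:00-14:00, 15:00-17:30.
Oliver free: 06:00-07:30, 10:30-11:30, 13:30-19:00.
Pita ∩ Clara: 08:00-09:00, 09:30-10:00, 13:00-15:30, 17:30-18:00.
Pita ∩ Clara ∩ Pablo: 08:00-08:30, 13:00-15:30.
Pita ∩ Clara ∩ Pablo ∩ Luca: 08:00-08:30, 13:00-13:30, 14:30-15:30.
Pita ∩ Clara ∩ Pablo ∩ Luca ∩ Quinn: 08:00-08:30, 13:00-13:30, 15:00-15:30.
Pita ∩ Clara ∩ Pablo ∩ Luca ∩ Quinn ∩ Oliver: 15:00-15:30.

15:00-15:30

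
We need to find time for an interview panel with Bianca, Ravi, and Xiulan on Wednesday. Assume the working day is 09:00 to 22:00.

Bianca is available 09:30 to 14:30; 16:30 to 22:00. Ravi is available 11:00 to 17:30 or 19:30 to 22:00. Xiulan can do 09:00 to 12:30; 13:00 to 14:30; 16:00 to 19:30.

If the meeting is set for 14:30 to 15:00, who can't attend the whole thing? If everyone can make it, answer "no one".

Bianca, Xiulan

Bianca: not fully free for 14:30-15:00. Ravi: free for 14:30-15:00. Xiulan: not fully free for 14:30-15:00.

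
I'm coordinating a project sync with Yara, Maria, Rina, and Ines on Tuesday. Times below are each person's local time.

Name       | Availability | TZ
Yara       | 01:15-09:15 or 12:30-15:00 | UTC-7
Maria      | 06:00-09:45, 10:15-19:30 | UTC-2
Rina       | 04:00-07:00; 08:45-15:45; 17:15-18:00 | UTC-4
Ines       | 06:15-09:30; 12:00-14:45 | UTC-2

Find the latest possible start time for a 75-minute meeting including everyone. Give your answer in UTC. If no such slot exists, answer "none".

15:00

Yara in UTC: 08:15-16:15, 19:30-22:00 (add 7h to convert from UTC-7).
Maria in UTC: 08:00-11:45, 12:15-21:30 (add 2h to convert from UTC-2).
Rina in UTC: 08:00-11:00, 12:45-19:45, 21:15-22:00 (add 4h to convert from UTC-4).
Ines in UTC: 08:15-11:30, 14:00-16:45 (add 2h to convert from UTC-2).
Yara ∩ Maria: 08:15-11:45, 12:15-16:15, 19:30-21:30.
Yara ∩ Maria ∩ Rina: 08:15-11:00, 12:45-16:15, 19:30-19:45, 21:15-21:30.
Yara ∩ Maria ∩ Rina ∩ Ines: 08:15-11:00, 14:00-16:15.
Those are the intersection windows.
The last common window of at least 75 minutes is 14:00-16:15; a 75-minute meeting can start as late as 15:00 and still end by 16:15.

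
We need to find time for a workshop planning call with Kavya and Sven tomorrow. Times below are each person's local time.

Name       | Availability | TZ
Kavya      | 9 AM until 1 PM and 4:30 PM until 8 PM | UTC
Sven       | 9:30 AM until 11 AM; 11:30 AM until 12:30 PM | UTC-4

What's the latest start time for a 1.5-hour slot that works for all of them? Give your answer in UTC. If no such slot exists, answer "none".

Kavya in UTC: 09:00-13:00, 16:30-20:00.
Sven in UTC: 13:30-15:00, 15:30-16:30 (add 4h to convert from UTC-4).
Kavya ∩ Sven: ∅.
There is no time when everyone is free.
No common window is at least 90 minutes long.

none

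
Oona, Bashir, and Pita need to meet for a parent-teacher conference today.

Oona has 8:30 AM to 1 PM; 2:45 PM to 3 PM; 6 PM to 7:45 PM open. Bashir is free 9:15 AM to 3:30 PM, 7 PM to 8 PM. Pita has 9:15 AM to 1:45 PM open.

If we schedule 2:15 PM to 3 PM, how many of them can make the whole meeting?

1

Bashir can make the full 14:15-15:00 slot — that's 1.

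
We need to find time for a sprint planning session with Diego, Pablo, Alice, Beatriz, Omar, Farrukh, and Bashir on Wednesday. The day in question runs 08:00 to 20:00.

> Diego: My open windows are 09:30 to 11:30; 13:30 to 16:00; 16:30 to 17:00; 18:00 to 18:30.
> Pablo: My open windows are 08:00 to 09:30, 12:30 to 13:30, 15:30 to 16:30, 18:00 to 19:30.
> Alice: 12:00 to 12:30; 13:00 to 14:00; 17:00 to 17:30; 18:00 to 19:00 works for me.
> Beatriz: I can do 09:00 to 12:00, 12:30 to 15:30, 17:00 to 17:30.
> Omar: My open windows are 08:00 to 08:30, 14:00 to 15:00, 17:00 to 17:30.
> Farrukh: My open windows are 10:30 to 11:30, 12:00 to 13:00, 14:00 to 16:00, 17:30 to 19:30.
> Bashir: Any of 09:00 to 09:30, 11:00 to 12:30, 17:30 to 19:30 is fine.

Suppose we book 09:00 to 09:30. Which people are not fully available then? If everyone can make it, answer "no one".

Diego: not fully free for 09:00-09:30. Pablo: free for 09:00-09:30. Alice: not fully free for 09:00-09:30. Beatriz: free for 09:00-09:30. Omar: not fully free for 09:00-09:30. Farrukh: not fully free for 09:00-09:30. Bashir: free for 09:00-09:30.

Alice, Diego, Farrukh, Omar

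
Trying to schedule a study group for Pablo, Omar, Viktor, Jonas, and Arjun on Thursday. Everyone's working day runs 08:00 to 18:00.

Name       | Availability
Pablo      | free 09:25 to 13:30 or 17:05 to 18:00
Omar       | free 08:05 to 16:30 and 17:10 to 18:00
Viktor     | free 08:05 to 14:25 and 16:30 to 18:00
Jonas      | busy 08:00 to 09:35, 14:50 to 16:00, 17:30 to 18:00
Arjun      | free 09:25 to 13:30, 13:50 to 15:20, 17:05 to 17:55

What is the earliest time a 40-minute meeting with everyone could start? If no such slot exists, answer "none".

Pablo free: 09:25-13:30, 17:05-18:00.
Omar free: 08:05-16:30, 17:10-18:00.
Viktor free: 08:05-14:25, 16:30-18:00.
Jonas free: 09:35-14:50, 16:00-17:30 (invert busy blocks within the working day).
Arjun free: 09:25-13:30, 13:50-15:20, 17:05-17:55.
Pablo ∩ Omar: 09:25-13:30, 17:10-18:00.
Pablo ∩ Omar ∩ Viktor: 09:25-13:30, 17:10-18:00.
Pablo ∩ Omar ∩ Viktor ∩ Jonas: 09:35-13:30, 17:10-17:30.
Pablo ∩ Omar ∩ Viktor ∩ Jonas ∩ Arjun: 09:35-13:30, 17:10-17:30.
The first common window of at least 40 minutes is 09:35-13:30, so the earliest start is 09:35.

09:35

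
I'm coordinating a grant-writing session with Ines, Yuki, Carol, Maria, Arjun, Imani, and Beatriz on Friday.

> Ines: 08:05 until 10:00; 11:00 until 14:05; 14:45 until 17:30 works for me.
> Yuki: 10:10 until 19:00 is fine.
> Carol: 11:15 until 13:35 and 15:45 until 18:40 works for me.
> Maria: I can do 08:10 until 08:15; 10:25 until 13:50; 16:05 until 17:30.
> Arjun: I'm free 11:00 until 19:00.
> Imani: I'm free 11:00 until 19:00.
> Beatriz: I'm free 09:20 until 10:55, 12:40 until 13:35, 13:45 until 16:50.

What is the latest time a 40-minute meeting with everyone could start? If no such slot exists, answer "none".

16:10

Ines ∩ Yuki: 11:00-14:05, 14:45-17:30.
Ines ∩ Yuki ∩ Carol: 11:15-13:35, 15:45-17:30.
Ines ∩ Yuki ∩ Carol ∩ Maria: 11:15-13:35, 16:05-17:30.
Ines ∩ Yuki ∩ Carol ∩ Maria ∩ Arjun: 11:15-13:35, 16:05-17:30.
Ines ∩ Yuki ∩ Carol ∩ Maria ∩ Arjun ∩ Imani: 11:15-13:35, 16:05-17:30.
Ines ∩ Yuki ∩ Carol ∩ Maria ∩ Arjun ∩ Imani ∩ Beatriz: 12:40-13:35, 16:05-16:50.
So the common availability across everyone is 12:40-13:35, 16:05-16:50.
The last common window of at least 40 minutes is 16:05-16:50; a 40-minute meeting can start as late as 16:10 and still end by 16:50.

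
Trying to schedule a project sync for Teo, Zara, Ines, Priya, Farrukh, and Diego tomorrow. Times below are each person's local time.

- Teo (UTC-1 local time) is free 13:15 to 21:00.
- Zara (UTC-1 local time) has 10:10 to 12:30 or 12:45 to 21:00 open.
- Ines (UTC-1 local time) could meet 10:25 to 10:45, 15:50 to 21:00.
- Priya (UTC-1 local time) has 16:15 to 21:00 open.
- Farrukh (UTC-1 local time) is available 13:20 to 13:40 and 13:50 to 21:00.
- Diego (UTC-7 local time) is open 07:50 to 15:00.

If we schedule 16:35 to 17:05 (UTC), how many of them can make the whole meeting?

Teo in UTC: 14:15-22:00 (add 1h to convert from UTC-1).
Zara in UTC: 11:10-13:30, 13:45-22:00 (add 1h to convert from UTC-1).
Ines in UTC: 11:25-11:45, 16:50-22:00 (add 1h to convert from UTC-1).
Priya in UTC: 17:15-22:00 (add 1h to convert from UTC-1).
Farrukh in UTC: 14:20-14:40, 14:50-22:00 (add 1h to convert from UTC-1).
Diego in UTC: 14:50-22:00 (add 7h to convert from UTC-7).
Teo, Zara, Farrukh, and Diego can make the full 16:35-17:05 slot — that's 4.

4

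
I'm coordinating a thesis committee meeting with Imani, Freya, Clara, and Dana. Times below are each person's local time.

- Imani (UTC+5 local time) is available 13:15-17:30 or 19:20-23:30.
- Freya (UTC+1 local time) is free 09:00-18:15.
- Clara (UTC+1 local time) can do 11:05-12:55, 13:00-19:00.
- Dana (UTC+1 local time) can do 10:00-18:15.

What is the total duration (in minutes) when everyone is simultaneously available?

315

Imani in UTC: 08:15-12:30, 14:20-18:30 (subtract 5h to convert from UTC+5).
Freya in UTC: 08:00-17:15 (subtract 1h to convert from UTC+1).
Clara in UTC: 10:05-11:55, 12:00-18:00 (subtract 1h to convert from UTC+1).
Dana in UTC: 09:00-17:15 (subtract 1h to convert from UTC+1).
Imani ∩ Freya: 08:15-12:30, 14:20-17:15.
Imani ∩ Freya ∩ Clara: 10:05-11:55, 12:00-12:30, 14:20-17:15.
Imani ∩ Freya ∩ Clara ∩ Dana: 10:05-11:55, 12:00-12:30, 14:20-17:15.
Summing the common windows: 110 + 30 + 175 = 315 minutes.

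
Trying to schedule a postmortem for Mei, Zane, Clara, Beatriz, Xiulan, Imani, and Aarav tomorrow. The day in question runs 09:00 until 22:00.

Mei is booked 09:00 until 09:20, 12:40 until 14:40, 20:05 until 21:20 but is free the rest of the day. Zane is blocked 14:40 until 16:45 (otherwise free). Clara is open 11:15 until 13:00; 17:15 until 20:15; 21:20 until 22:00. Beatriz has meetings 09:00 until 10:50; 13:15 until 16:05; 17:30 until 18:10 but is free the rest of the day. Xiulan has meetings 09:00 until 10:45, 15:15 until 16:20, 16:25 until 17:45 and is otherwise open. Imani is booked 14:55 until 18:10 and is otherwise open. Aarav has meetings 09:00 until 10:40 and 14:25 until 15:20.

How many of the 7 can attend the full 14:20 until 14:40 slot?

Mei free: 09:20-12:40, 14:40-20:05, 21:20-22:00 (invert busy blocks within the working day).
Zane free: 09:00-14:40, 16:45-22:00 (invert busy blocks within the working day).
Clara free: 11:15-13:00, 17:15-20:15, 21:20-22:00.
Beatriz free: 10:50-13:15, 16:05-17:30, 18:10-22:00 (invert busy blocks within the working day).
Xiulan free: 10:45-15:15, 16:20-16:25, 17:45-22:00 (invert busy blocks within the working day).
Imani free: 09:00-14:55, 18:10-22:00 (invert busy blocks within the working day).
Aarav free: 10:40-14:25, 15:20-22:00 (invert busy blocks within the working day).
Zane, Xiulan, and Imani can make the full 14:20-14:40 slot — that's 3.

3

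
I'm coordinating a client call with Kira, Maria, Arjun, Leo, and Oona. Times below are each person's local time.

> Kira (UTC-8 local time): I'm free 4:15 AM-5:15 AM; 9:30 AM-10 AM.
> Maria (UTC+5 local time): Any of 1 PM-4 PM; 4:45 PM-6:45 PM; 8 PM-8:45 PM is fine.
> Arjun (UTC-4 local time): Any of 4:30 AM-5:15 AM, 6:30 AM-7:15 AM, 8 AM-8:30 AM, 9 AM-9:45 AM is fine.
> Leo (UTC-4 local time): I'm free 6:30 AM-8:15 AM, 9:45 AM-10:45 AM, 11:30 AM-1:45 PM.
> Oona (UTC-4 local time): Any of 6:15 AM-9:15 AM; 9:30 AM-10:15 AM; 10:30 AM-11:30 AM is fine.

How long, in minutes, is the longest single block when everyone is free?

Kira in UTC: 12:15-13:15, 17:30-18:00 (add 8h to convert from UTC-8).
Maria in UTC: 08:00-11:00, 11:45-13:45, 15:00-15:45 (subtract 5h to convert from UTC+5).
Arjun in UTC: 08:30-09:15, 10:30-11:15, 12:00-12:30, 13:00-13:45 (add 4h to convert from UTC-4).
Leo in UTC: 10:30-12:15, 13:45-14:45, 15:30-17:45 (add 4h to convert from UTC-4).
Oona in UTC: 10:15-13:15, 13:30-14:15, 14:30-15:30 (add 4h to convert from UTC-4).
Kira ∩ Maria: 12:15-13:15.
Kira ∩ Maria ∩ Arjun: 12:15-12:30, 13:00-13:15.
Kira ∩ Maria ∩ Arjun ∩ Leo: ∅.
Kira ∩ Maria ∩ Arjun ∩ Leo ∩ Oona: ∅.
There is no time when everyone is free.
No common window exists, so the longest block is 0 minutes.

0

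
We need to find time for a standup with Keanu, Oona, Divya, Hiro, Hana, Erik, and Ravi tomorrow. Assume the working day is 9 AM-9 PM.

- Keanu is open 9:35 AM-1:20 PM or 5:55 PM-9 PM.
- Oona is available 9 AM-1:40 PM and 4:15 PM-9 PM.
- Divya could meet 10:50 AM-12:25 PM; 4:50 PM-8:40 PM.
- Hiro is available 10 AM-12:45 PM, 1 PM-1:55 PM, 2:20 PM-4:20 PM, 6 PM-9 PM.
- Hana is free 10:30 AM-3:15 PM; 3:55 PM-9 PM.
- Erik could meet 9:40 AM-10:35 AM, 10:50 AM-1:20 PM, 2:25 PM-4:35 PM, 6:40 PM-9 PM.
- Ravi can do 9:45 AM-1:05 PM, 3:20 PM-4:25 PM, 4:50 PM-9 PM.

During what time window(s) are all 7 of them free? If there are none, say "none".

Keanu ∩ Oona: 09:35-13:20, 17:55-21:00.
Keanu ∩ Oona ∩ Divya: 10:50-12:25, 17:55-20:40.
Keanu ∩ Oona ∩ Divya ∩ Hiro: 10:50-12:25, 18:00-20:40.
Keanu ∩ Oona ∩ Divya ∩ Hiro ∩ Hana: 10:50-12:25, 18:00-20:40.
Keanu ∩ Oona ∩ Divya ∩ Hiro ∩ Hana ∩ Erik: 10:50-12:25, 18:40-20:40.
Keanu ∩ Oona ∩ Divya ∩ Hiro ∩ Hana ∩ Erik ∩ Ravi: 10:50-12:25, 18:40-20:40.

10:50-12:25, 18:40-20:40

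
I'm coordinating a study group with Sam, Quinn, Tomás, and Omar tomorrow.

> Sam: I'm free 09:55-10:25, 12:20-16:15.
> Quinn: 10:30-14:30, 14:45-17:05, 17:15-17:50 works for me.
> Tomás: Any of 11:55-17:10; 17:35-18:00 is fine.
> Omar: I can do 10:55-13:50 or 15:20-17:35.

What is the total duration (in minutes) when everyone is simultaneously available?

Sam ∩ Quinn: 12:20-14:30, 14:45-16:15.
Sam ∩ Quinn ∩ Tomás: 12:20-14:30, 14:45-16:15.
Sam ∩ Quinn ∩ Tomás ∩ Omar: 12:20-13:50, 15:20-16:15.
Summing the common windows: 90 + 55 = 145 minutes.

145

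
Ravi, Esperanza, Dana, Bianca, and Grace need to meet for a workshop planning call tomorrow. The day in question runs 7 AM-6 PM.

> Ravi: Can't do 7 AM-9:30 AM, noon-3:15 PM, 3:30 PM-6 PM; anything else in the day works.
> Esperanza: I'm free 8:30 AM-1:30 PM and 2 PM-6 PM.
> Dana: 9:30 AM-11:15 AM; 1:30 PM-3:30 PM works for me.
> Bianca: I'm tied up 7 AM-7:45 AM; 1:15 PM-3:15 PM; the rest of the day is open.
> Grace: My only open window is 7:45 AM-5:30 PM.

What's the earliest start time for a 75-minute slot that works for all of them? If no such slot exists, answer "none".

Ravi free: 09:30-12:00, 15:15-15:30 (invert busy blocks within the working day).
Esperanza free: 08:30-13:30, 14:00-18:00.
Dana free: 09:30-11:15, 13:30-15:30.
Bianca free: 07:45-13:15, 15:15-18:00 (invert busy blocks within the working day).
Grace free: 07:45-17:30.
Ravi ∩ Esperanza: 09:30-12:00, 15:15-15:30.
Ravi ∩ Esperanza ∩ Dana: 09:30-11:15, 15:15-15:30.
Ravi ∩ Esperanza ∩ Dana ∩ Bianca: 09:30-11:15, 15:15-15:30.
Ravi ∩ Esperanza ∩ Dana ∩ Bianca ∩ Grace: 09:30-11:15, 15:15-15:30.
The first common window of at least 75 minutes is 09:30-11:15, so the earliest start is 09:30.

09:30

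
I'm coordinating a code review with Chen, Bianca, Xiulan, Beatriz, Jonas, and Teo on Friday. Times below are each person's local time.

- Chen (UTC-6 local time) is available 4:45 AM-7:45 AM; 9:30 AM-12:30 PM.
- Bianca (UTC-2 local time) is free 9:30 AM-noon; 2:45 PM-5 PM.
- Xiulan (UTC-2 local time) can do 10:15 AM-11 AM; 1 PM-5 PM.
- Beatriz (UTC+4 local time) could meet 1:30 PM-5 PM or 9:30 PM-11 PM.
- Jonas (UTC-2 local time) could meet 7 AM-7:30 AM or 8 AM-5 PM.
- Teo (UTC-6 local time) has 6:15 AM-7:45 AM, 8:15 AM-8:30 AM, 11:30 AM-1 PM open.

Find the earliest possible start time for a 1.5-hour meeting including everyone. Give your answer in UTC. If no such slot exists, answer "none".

none

Chen in UTC: 10:45-13:45, 15:30-18:30 (add 6h to convert from UTC-6).
Bianca in UTC: 11:30-14:00, 16:45-19:00 (add 2h to convert from UTC-2).
Xiulan in UTC: 12:15-13:00, 15:00-19:00 (add 2h to convert from UTC-2).
Beatriz in UTC: 09:30-13:00, 17:30-19:00 (subtract 4h to convert from UTC+4).
Jonas in UTC: 09:00-09:30, 10:00-19:00 (add 2h to convert from UTC-2).
Teo in UTC: 12:15-13:45, 14:15-14:30, 17:30-19:00 (add 6h to convert from UTC-6).
Chen ∩ Bianca: 11:30-13:45, 16:45-18:30.
Chen ∩ Bianca ∩ Xiulan: 12:15-13:00, 16:45-18:30.
Chen ∩ Bianca ∩ Xiulan ∩ Beatriz: 12:15-13:00, 17:30-18:30.
Chen ∩ Bianca ∩ Xiulan ∩ Beatriz ∩ Jonas: 12:15-13:00, 17:30-18:30.
Chen ∩ Bianca ∩ Xiulan ∩ Beatriz ∩ Jonas ∩ Teo: 12:15-13:00, 17:30-18:30.
No common window is at least 90 minutes long.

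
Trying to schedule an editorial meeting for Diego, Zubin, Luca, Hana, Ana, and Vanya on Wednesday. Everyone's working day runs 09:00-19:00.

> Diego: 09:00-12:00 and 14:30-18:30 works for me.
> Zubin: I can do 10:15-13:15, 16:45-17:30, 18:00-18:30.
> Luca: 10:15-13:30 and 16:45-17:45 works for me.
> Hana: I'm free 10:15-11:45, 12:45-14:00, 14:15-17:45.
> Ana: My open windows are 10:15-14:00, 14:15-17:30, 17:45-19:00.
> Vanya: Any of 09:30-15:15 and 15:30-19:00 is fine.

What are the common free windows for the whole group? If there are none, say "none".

Diego ∩ Zubin: 10:15-12:00, 16:45-17:30, 18:00-18:30.
Diego ∩ Zubin ∩ Luca: 10:15-12:00, 16:45-17:30.
Diego ∩ Zubin ∩ Luca ∩ Hana: 10:15-11:45, 16:45-17:30.
Diego ∩ Zubin ∩ Luca ∩ Hana ∩ Ana: 10:15-11:45, 16:45-17:30.
Diego ∩ Zubin ∩ Luca ∩ Hana ∩ Ana ∩ Vanya: 10:15-11:45, 16:45-17:30.

10:15-11:45, 16:45-17:30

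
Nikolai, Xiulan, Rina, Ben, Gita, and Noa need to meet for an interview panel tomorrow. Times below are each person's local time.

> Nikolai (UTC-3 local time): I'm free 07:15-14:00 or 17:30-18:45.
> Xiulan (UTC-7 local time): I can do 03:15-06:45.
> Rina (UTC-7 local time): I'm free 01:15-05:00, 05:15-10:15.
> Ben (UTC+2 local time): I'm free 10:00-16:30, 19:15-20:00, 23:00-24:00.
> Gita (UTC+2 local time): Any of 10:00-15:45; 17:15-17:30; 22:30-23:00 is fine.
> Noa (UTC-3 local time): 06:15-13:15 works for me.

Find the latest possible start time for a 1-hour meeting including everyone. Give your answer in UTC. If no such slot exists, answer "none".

12:45

Nikolai in UTC: 10:15-17:00, 20:30-21:45 (add 3h to convert from UTC-3).
Xiulan in UTC: 10:15-13:45 (add 7h to convert from UTC-7).
Rina in UTC: 08:15-12:00, 12:15-17:15 (add 7h to convert from UTC-7).
Ben in UTC: 08:00-14:30, 17:15-18:00, 21:00-22:00 (subtract 2h to convert from UTC+2).
Gita in UTC: 08:00-13:45, 15:15-15:30, 20:30-21:00 (subtract 2h to convert from UTC+2).
Noa in UTC: 09:15-16:15 (add 3h to convert from UTC-3).
Nikolai ∩ Xiulan: 10:15-13:45.
Nikolai ∩ Xiulan ∩ Rina: 10:15-12:00, 12:15-13:45.
Nikolai ∩ Xiulan ∩ Rina ∩ Ben: 10:15-12:00, 12:15-13:45.
Nikolai ∩ Xiulan ∩ Rina ∩ Ben ∩ Gita: 10:15-12:00, 12:15-13:45.
Nikolai ∩ Xiulan ∩ Rina ∩ Ben ∩ Gita ∩ Noa: 10:15-12:00, 12:15-13:45.
So the common availability across everyone is 10:15-12:00, 12:15-13:45.
The last common window of at least 60 minutes is 12:15-13:45; a 60-minute meeting can start as late as 12:45 and still end by 13:45.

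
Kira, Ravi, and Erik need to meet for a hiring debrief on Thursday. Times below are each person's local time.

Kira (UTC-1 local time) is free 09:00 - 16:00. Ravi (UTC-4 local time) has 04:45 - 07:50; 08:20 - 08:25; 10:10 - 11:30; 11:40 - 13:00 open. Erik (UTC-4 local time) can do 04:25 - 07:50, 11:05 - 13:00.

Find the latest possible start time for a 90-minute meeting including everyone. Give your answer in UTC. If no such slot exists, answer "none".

10:20

Kira in UTC: 10:00-17:00 (add 1h to convert from UTC-1).
Ravi in UTC: 08:45-11:50, 12:20-12:25, 14:10-15:30, 15:40-17:00 (add 4h to convert from UTC-4).
Erik in UTC: 08:25-11:50, 15:05-17:00 (add 4h to convert from UTC-4).
Kira ∩ Ravi: 10:00-11:50, 12:20-12:25, 14:10-15:30, 15:40-17:00.
Kira ∩ Ravi ∩ Erik: 10:00-11:50, 15:05-15:30, 15:40-17:00.
The last common window of at least 90 minutes is 10:00-11:50; a 90-minute meeting can start as late as 10:20 and still end by 11:50.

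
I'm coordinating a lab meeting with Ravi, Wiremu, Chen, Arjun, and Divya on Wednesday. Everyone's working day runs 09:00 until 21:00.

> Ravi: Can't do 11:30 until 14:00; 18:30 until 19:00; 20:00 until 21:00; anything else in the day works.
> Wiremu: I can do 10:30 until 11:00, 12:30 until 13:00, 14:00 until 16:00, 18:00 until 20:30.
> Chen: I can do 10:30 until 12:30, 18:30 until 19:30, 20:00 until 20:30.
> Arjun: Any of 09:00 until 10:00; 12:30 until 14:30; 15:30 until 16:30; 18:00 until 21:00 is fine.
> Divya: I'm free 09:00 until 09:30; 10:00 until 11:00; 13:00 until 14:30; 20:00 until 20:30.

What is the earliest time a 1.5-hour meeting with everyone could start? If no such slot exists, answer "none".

Ravi free: 09:00-11:30, 14:00-18:30, 19:00-20:00 (invert busy blocks within the working day).
Wiremu free: 10:30-11:00, 12:30-13:00, 14:00-16:00, 18:00-20:30.
Chen free: 10:30-12:30, 18:30-19:30, 20:00-20:30.
Arjun free: 09:00-10:00, 12:30-14:30, 15:30-16:30, 18:00-21:00.
Divya free: 09:00-09:30, 10:00-11:00, 13:00-14:30, 20:00-20:30.
Ravi ∩ Wiremu: 10:30-11:00, 14:00-16:00, 18:00-18:30, 19:00-20:00.
Ravi ∩ Wiremu ∩ Chen: 10:30-11:00, 19:00-19:30.
Ravi ∩ Wiremu ∩ Chen ∩ Arjun: 19:00-19:30.
Ravi ∩ Wiremu ∩ Chen ∩ Arjun ∩ Divya: ∅.
There is no time when everyone is free.
No common window is at least 90 minutes long.

none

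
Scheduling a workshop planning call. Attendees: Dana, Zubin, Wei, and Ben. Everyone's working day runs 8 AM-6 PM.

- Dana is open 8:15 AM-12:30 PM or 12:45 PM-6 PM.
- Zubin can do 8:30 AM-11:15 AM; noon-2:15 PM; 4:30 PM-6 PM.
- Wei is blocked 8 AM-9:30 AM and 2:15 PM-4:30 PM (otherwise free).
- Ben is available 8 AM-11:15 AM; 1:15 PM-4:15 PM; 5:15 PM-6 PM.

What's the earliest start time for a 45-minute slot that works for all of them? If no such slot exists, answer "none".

09:30

Dana free: 08:15-12:30, 12:45-18:00.
Zubin free: 08:30-11:15, 12:00-14:15, 16:30-18:00.
Wei free: 09:30-14:15, 16:30-18:00 (invert busy blocks within the working day).
Ben free: 08:00-11:15, 13:15-16:15, 17:15-18:00.
Dana ∩ Zubin: 08:30-11:15, 12:00-12:30, 12:45-14:15, 16:30-18:00.
Dana ∩ Zubin ∩ Wei: 09:30-11:15, 12:00-12:30, 12:45-14:15, 16:30-18:00.
Dana ∩ Zubin ∩ Wei ∩ Ben: 09:30-11:15, 13:15-14:15, 17:15-18:00.
The first common window of at least 45 minutes is 09:30-11:15, so the earliest start is 09:30.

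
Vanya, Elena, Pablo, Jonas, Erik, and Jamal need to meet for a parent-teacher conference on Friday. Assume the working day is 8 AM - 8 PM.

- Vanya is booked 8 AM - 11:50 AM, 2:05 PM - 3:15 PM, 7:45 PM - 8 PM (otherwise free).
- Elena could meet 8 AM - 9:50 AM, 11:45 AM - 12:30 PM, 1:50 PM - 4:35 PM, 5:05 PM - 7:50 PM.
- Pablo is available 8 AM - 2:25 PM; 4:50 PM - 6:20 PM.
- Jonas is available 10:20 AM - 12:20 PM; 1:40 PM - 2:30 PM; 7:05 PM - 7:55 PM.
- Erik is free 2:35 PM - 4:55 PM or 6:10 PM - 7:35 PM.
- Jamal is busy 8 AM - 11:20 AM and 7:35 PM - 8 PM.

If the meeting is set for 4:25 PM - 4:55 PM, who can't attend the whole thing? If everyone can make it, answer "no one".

Elena, Jonas, Pablo

Vanya free: 11:50-14:05, 15:15-19:45 (invert busy blocks within the working day).
Elena free: 08:00-09:50, 11:45-12:30, 13:50-16:35, 17:05-19:50.
Pablo free: 08:00-14:25, 16:50-18:20.
Jonas free: 10:20-12:20, 13:40-14:30, 19:05-19:55.
Erik free: 14:35-16:55, 18:10-19:35.
Jamal free: 11:20-19:35 (invert busy blocks within the working day).
Vanya: free for 16:25-16:55. Elena: not fully free for 16:25-16:55. Pablo: not fully free for 16:25-16:55. Jonas: not fully free for 16:25-16:55. Erik: free for 16:25-16:55. Jamal: free for 16:25-16:55.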